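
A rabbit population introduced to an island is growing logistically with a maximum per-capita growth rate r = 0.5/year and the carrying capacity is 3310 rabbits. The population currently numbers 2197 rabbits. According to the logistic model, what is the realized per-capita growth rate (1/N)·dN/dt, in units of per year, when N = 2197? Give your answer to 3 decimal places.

(1/N)·dN/dt = r(1 − N/K) = 0.5 × (1 − 2197/3310).
= 0.5 × 0.33625 = 0.16813.

0.168 per year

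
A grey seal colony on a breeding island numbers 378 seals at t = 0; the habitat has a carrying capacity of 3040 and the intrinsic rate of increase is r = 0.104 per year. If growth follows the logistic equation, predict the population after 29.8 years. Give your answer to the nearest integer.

A = (K − N₀)/N₀ = (3040 − 378)/378 = 7.0423.
N(t) = K/(1 + A·e^(−rt)) = 3040/(1 + 7.0423×e^(−0.104×29.8)).
e^(−3.099) = 0.045085; denominator = 1 + 7.0423×0.045085 = 1.3175.
N = 3040/1.3175 = 2307.39.

2307 seals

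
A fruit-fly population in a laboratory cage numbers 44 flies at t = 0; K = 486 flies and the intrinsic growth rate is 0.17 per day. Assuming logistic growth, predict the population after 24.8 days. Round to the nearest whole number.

A = (K − N₀)/N₀ = (486 − 44)/44 = 10.045.
N(t) = K/(1 + A·e^(−rt)) = 486/(1 + 10.045×e^(−0.17×24.8)).
e^(−4.216) = 0.014758; denominator = 1 + 10.045×0.014758 = 1.1482.
N = 486/1.1482 = 423.254.

423 flies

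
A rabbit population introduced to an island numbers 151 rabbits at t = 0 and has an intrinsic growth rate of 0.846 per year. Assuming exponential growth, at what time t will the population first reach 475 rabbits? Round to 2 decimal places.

Set N₀·e^(rt) = 475: e^(0.846·t) = 475/151 = 3.1457.
0.846·t = ln(3.1457) = 1.146, so t = 1.146/0.846 = 1.3547.

1.35 years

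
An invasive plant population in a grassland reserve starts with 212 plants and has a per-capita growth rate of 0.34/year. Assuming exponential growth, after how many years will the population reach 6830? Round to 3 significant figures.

10.2 years

Set N₀·e^(rt) = 6830: e^(0.34·t) = 6830/212 = 32.217.
0.34·t = ln(32.217) = 3.4725, so t = 3.4725/0.34 = 10.213.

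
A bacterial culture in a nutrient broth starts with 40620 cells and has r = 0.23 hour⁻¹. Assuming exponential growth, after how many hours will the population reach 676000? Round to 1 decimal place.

Set N₀·e^(rt) = 676000: e^(0.23·t) = 676000/40620 = 16.642.
0.23·t = ln(16.642) = 2.8119, so t = 2.8119/0.23 = 12.226.

12.2 hours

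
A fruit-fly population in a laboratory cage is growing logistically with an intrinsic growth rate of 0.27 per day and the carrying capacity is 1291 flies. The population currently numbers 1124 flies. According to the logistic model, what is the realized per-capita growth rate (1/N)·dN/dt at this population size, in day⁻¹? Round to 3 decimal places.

(1/N)·dN/dt = r(1 − N/K) = 0.27 × (1 − 1124/1291).
= 0.27 × 0.12936 = 0.034926.

0.035 per day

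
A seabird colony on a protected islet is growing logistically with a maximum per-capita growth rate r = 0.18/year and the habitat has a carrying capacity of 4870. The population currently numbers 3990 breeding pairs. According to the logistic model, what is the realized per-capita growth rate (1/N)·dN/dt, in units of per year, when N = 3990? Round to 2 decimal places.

(1/N)·dN/dt = r(1 − N/K) = 0.18 × (1 − 3990/4870).
= 0.18 × 0.1807 = 0.032526.

0.03 per year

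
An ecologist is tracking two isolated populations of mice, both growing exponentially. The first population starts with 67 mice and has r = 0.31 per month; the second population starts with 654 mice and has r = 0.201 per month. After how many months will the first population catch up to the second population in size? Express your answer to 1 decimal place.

Set 67·e^(0.31t) = 654·e^(0.201t).
e^((0.31 − 0.201)t) = 654/67 → e^(0.109·t) = 9.7612.
0.109·t = ln(9.7612) = 2.2784, so t = 2.2784/0.109 = 20.903.

20.9 months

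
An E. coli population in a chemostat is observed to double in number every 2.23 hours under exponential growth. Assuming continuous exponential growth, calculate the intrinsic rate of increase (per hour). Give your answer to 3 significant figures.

r = ln(2)/t_d = 0.6931/2.23 = 0.31083.

0.311 per hour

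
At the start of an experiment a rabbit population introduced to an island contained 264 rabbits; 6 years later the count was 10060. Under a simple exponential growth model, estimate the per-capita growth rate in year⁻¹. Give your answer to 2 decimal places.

From N(t) = N₀·e^(rt): e^(r·6) = 10060/264 = 38.106.
r·6 = ln(38.106) = 3.6404, so r = 3.6404/6 = 0.60673.

0.61 per year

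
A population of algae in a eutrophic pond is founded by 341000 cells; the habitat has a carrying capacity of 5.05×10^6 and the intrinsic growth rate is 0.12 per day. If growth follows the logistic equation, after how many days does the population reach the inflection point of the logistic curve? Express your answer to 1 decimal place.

Logistic growth is fastest at N = K/2 = 2.525×10^6.
A = (K − N₀)/N₀ = 13.809. Set K/(1 + A·e^(−rt)) = K/2 → A·e^(−rt) = 1.
e^(−0.12t) = 1/13.809 = 0.0724145, so t = ln(13.809)/0.12 = 2.6253/0.12 = 21.878.

21.9 days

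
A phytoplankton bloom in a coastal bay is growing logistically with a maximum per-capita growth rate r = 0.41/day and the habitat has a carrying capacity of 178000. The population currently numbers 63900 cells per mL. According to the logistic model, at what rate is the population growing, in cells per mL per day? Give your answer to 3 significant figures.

16800 cells per mL per day

dN/dt = rN(1 − N/K) = 0.41 × 63900 × (1 − 63900/178000).
1 − 63900/178000 = 0.64101; dN/dt = 0.41 × 63900 × 0.64101 = 16794.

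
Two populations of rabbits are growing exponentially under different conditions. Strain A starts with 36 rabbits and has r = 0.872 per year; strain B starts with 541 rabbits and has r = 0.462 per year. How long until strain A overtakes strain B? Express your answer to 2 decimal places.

6.61 years

Set 36·e^(0.872t) = 541·e^(0.462t).
e^((0.872 − 0.462)t) = 541/36 → e^(0.41·t) = 15.028.
0.41·t = ln(15.028) = 2.7099, so t = 2.7099/0.41 = 6.6095.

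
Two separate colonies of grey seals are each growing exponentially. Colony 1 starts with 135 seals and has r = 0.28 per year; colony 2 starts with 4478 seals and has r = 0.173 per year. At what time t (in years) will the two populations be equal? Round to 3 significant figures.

Set 135·e^(0.28t) = 4478·e^(0.173t).
e^((0.28 − 0.173)t) = 4478/135 → e^(0.107·t) = 33.17.
0.107·t = ln(33.17) = 3.5017, so t = 3.5017/0.107 = 32.726.

32.7 years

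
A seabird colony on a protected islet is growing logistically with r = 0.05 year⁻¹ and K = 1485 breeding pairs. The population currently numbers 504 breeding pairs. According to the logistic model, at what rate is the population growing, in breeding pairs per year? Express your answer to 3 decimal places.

16.647 breeding pairs per year

dN/dt = rN(1 − N/K) = 0.05 × 504 × (1 − 504/1485).
1 − 504/1485 = 0.66061; dN/dt = 0.05 × 504 × 0.66061 = 16.647.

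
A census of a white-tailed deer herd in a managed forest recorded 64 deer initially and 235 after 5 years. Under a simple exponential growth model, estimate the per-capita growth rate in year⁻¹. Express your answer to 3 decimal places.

0.260 per year

From N(t) = N₀·e^(rt): e^(r·5) = 235/64 = 3.6719.
r·5 = ln(3.6719) = 1.3007, so r = 1.3007/5 = 0.26014.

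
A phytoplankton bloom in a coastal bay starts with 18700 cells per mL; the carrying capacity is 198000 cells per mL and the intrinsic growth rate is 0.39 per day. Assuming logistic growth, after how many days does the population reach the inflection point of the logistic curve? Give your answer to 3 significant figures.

Logistic growth is fastest at N = K/2 = 99000.
A = (K − N₀)/N₀ = 9.5882. Set K/(1 + A·e^(−rt)) = K/2 → A·e^(−rt) = 1.
e^(−0.39t) = 1/9.5882 = 0.104294, so t = ln(9.5882)/0.39 = 2.2605/0.39 = 5.7962.

5.80 days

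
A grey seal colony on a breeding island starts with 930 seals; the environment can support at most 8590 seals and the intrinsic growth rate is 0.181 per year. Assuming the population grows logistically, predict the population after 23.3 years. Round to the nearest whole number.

7660 seals

A = (K − N₀)/N₀ = (8590 − 930)/930 = 8.2366.
N(t) = K/(1 + A·e^(−rt)) = 8590/(1 + 8.2366×e^(−0.181×23.3)).
e^(−4.217) = 0.014738; denominator = 1 + 8.2366×0.014738 = 1.1214.
N = 8590/1.1214 = 7660.11.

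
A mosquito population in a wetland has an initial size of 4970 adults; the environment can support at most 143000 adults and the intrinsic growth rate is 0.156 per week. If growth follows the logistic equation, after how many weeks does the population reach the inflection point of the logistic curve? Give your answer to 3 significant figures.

21.3 weeks

Logistic growth is fastest at N = K/2 = 71500.
A = (K − N₀)/N₀ = 27.773. Set K/(1 + A·e^(−rt)) = K/2 → A·e^(−rt) = 1.
e^(−0.156t) = 1/27.773 = 0.0360067, so t = ln(27.773)/0.156 = 3.3241/0.156 = 21.308.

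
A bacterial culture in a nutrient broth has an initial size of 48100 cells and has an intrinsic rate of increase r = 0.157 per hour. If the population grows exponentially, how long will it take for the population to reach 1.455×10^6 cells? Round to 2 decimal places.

Set N₀·e^(rt) = 1.455×10^6: e^(0.157·t) = 1.455×10^6/48100 = 30.249.
0.157·t = ln(30.249) = 3.4095, so t = 3.4095/0.157 = 21.716.

21.72 hours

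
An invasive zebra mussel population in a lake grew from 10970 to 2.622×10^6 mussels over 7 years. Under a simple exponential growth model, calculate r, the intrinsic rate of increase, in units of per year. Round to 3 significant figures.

0.782 per year

From N(t) = N₀·e^(rt): e^(r·7) = 2.622×10^6/10970 = 239.02.
r·7 = ln(239.02) = 5.4765, so r = 5.4765/7 = 0.78236.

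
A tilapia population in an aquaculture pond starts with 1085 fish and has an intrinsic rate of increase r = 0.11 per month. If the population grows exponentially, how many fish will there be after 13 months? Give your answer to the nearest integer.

4534 fish

N(t) = N₀·e^(rt) = 1085 × e^(0.11×13) = 1085 × e^1.43.
e^1.43 ≈ 4.1787, so N ≈ 1085 × 4.1787 = 4533.89.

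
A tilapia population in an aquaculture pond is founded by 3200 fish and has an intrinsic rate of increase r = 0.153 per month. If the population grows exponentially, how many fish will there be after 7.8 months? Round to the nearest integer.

N(t) = N₀·e^(rt) = 3200 × e^(0.153×7.8) = 3200 × e^1.193.
e^1.193 ≈ 3.2983, so N ≈ 3200 × 3.2983 = 10554.5.

10554 fish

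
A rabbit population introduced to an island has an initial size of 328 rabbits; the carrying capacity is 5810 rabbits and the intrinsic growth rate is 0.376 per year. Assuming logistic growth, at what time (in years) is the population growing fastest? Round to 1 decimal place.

Logistic growth is fastest at N = K/2 = 2905.
A = (K − N₀)/N₀ = 16.713. Set K/(1 + A·e^(−rt)) = K/2 → A·e^(−rt) = 1.
e^(−0.376t) = 1/16.713 = 0.0598322, so t = ln(16.713)/0.376 = 2.8162/0.376 = 7.4899.

7.5 years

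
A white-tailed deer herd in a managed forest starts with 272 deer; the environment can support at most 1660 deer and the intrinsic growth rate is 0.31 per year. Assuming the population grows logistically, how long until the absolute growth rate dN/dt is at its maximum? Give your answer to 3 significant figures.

Logistic growth is fastest at N = K/2 = 830.
A = (K − N₀)/N₀ = 5.1029. Set K/(1 + A·e^(−rt)) = K/2 → A·e^(−rt) = 1.
e^(−0.31t) = 1/5.1029 = 0.195965, so t = ln(5.1029)/0.31 = 1.6298/0.31 = 5.2575.

5.26 years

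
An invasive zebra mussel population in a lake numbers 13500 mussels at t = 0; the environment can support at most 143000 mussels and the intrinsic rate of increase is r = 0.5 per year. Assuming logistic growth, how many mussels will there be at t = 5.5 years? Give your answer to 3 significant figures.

A = (K − N₀)/N₀ = (143000 − 13500)/13500 = 9.5926.
N(t) = K/(1 + A·e^(−rt)) = 143000/(1 + 9.5926×e^(−0.5×5.5)).
e^(−2.75) = 0.063928; denominator = 1 + 9.5926×0.063928 = 1.6132.
N = 143000/1.6132 = 88641.8.

88600 mussels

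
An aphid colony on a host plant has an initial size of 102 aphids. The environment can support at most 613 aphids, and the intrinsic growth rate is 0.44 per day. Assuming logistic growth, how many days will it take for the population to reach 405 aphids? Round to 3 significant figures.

5.18 days

A = (K − N₀)/N₀ = (613 − 102)/102 = 5.0098.
Solve 613/(1 + 5.0098·e^(−0.44t)) = 405: 1 + 5.0098·e^(−0.44t) = 1.5136, so e^(−0.44t) = 0.102515.
−0.44·t = ln(0.102515) = -2.2777, so t = 2.2777/0.44 = 5.1767.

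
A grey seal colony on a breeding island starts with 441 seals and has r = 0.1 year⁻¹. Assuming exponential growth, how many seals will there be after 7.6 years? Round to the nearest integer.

N(t) = N₀·e^(rt) = 441 × e^(0.1×7.6) = 441 × e^0.76.
e^0.76 ≈ 2.1383, so N ≈ 441 × 2.1383 = 942.98.

943 seals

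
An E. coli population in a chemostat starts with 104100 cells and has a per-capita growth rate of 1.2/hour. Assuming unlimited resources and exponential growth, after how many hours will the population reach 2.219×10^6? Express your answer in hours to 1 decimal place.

Set N₀·e^(rt) = 2.219×10^6: e^(1.2·t) = 2.219×10^6/104100 = 21.316.
1.2·t = ln(21.316) = 3.0595, so t = 3.0595/1.2 = 2.5495.

2.5 hours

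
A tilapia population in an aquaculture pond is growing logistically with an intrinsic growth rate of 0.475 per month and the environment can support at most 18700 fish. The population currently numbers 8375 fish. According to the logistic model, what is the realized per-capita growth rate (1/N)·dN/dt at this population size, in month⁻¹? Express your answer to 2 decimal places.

(1/N)·dN/dt = r(1 − N/K) = 0.475 × (1 − 8375/18700).
= 0.475 × 0.55214 = 0.26227.

0.26 per month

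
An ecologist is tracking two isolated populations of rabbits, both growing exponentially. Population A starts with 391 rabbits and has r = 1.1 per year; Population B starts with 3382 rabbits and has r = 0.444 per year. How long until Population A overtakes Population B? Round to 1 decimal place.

3.3 years

Set 391·e^(1.1t) = 3382·e^(0.444t).
e^((1.1 − 0.444)t) = 3382/391 → e^(0.656·t) = 8.6496.
0.656·t = ln(8.6496) = 2.1575, so t = 2.1575/0.656 = 3.2889.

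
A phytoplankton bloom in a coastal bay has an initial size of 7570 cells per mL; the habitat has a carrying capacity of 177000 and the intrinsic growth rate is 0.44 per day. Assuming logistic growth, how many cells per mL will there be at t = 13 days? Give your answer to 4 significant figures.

A = (K − N₀)/N₀ = (177000 − 7570)/7570 = 22.382.
N(t) = K/(1 + A·e^(−rt)) = 177000/(1 + 22.382×e^(−0.44×13)).
e^(−5.72) = 0.0032797; denominator = 1 + 22.382×0.0032797 = 1.0734.
N = 177000/1.0734 = 164896.

164900 cells per mL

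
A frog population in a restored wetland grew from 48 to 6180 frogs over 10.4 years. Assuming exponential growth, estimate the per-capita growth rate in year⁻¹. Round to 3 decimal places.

0.467 per year

From N(t) = N₀·e^(rt): e^(r·10.4) = 6180/48 = 128.75.
r·10.4 = ln(128.75) = 4.8579, so r = 4.8579/10.4 = 0.4671.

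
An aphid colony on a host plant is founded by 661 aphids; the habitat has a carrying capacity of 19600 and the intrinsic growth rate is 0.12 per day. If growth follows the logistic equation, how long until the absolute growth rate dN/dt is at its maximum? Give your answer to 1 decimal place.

Logistic growth is fastest at N = K/2 = 9800.
A = (K − N₀)/N₀ = 28.652. Set K/(1 + A·e^(−rt)) = K/2 → A·e^(−rt) = 1.
e^(−0.12t) = 1/28.652 = 0.0349015, so t = ln(28.652)/0.12 = 3.3552/0.12 = 27.96.

28.0 days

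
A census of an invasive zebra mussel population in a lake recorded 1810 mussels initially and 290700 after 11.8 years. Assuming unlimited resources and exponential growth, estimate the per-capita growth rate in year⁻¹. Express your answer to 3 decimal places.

0.430 per year

From N(t) = N₀·e^(rt): e^(r·11.8) = 290700/1810 = 160.61.
r·11.8 = ln(160.61) = 5.079, so r = 5.079/11.8 = 0.43042.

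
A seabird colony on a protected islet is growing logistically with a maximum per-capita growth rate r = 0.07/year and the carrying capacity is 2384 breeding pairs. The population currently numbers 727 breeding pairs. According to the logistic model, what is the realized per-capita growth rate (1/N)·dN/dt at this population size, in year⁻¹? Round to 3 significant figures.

0.0487 per year

(1/N)·dN/dt = r(1 − N/K) = 0.07 × (1 − 727/2384).
= 0.07 × 0.69505 = 0.048654.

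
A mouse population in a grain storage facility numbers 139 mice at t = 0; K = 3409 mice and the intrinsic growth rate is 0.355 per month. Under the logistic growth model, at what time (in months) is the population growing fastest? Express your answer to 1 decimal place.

Logistic growth is fastest at N = K/2 = 1704.5.
A = (K − N₀)/N₀ = 23.525. Set K/(1 + A·e^(−rt)) = K/2 → A·e^(−rt) = 1.
e^(−0.355t) = 1/23.525 = 0.0425076, so t = ln(23.525)/0.355 = 3.1581/0.355 = 8.896.

8.9 months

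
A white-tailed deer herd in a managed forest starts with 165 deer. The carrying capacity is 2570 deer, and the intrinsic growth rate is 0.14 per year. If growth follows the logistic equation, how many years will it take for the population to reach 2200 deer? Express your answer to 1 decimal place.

A = (K − N₀)/N₀ = (2570 − 165)/165 = 14.576.
Solve 2570/(1 + 14.576·e^(−0.14t)) = 2200: 1 + 14.576·e^(−0.14t) = 1.1682, so e^(−0.14t) = 0.0115385.
−0.14·t = ln(0.0115385) = -4.4621, so t = 4.4621/0.14 = 31.872.

31.9 years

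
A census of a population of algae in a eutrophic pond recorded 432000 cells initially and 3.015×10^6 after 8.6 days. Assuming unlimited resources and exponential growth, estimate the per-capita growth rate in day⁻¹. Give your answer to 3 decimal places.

From N(t) = N₀·e^(rt): e^(r·8.6) = 3.015×10^6/432000 = 6.9792.
r·8.6 = ln(6.9792) = 1.9429, so r = 1.9429/8.6 = 0.22592.

0.226 per day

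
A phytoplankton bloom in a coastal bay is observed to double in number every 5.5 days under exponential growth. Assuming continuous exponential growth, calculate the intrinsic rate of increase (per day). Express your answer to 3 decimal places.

r = ln(2)/t_d = 0.6931/5.5 = 0.12603.

0.126 per day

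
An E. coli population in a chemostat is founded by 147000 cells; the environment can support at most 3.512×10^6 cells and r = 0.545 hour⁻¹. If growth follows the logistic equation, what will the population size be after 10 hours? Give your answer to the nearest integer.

3197531 cells

A = (K − N₀)/N₀ = (3.512×10^6 − 147000)/147000 = 22.891.
N(t) = K/(1 + A·e^(−rt)) = 3.512×10^6/(1 + 22.891×e^(−0.545×10)).
e^(−5.45) = 0.0042963; denominator = 1 + 22.891×0.0042963 = 1.0983.
N = 3.512×10^6/1.0983 = 3.197531×10^6.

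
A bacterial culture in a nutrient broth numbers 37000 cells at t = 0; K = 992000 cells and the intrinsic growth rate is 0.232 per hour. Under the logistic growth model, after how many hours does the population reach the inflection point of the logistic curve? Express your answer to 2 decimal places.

14.01 hours

Logistic growth is fastest at N = K/2 = 496000.
A = (K − N₀)/N₀ = 25.811. Set K/(1 + A·e^(−rt)) = K/2 → A·e^(−rt) = 1.
e^(−0.232t) = 1/25.811 = 0.0387435, so t = ln(25.811)/0.232 = 3.2508/0.232 = 14.012.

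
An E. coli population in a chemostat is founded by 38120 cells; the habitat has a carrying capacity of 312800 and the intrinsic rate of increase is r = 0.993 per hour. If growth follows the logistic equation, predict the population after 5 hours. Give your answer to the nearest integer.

A = (K − N₀)/N₀ = (312800 − 38120)/38120 = 7.2057.
N(t) = K/(1 + A·e^(−rt)) = 312800/(1 + 7.2057×e^(−0.993×5)).
e^(−4.965) = 0.006978; denominator = 1 + 7.2057×0.006978 = 1.0503.
N = 312800/1.0503 = 297825.

297825 cells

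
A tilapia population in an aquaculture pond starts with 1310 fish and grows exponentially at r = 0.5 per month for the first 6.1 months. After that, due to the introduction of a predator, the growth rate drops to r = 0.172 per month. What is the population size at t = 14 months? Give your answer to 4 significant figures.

107600 fish

Phase 1: N(6.1) = 1310·e^(0.5×6.1) = 1310·e^3.05 = 27661.1.
Phase 2 runs for 14 − 6.1 = 7.9 months at r = 0.172.
N(14) = 27661.1·e^(0.172×7.9) = 27661.1·e^1.359 = 107644.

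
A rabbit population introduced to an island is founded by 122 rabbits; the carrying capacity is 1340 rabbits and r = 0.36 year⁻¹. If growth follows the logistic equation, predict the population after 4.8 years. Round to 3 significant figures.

A = (K − N₀)/N₀ = (1340 − 122)/122 = 9.9836.
N(t) = K/(1 + A·e^(−rt)) = 1340/(1 + 9.9836×e^(−0.36×4.8)).
e^(−1.728) = 0.17764; denominator = 1 + 9.9836×0.17764 = 2.7735.
N = 1340/2.7735 = 483.147.

483 rabbits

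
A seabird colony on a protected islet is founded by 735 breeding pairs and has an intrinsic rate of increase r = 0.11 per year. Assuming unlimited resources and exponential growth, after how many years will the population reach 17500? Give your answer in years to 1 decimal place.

28.8 years

Set N₀·e^(rt) = 17500: e^(0.11·t) = 17500/735 = 23.81.
0.11·t = ln(23.81) = 3.1701, so t = 3.1701/0.11 = 28.819.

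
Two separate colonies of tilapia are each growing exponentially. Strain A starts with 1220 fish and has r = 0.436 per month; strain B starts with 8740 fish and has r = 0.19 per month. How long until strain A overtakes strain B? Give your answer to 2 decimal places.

8.00 months

Set 1220·e^(0.436t) = 8740·e^(0.19t).
e^((0.436 − 0.19)t) = 8740/1220 → e^(0.246·t) = 7.1639.
0.246·t = ln(7.1639) = 1.9691, so t = 1.9691/0.246 = 8.0043.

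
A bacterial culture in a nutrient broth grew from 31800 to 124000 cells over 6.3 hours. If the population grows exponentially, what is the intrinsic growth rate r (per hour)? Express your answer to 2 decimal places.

From N(t) = N₀·e^(rt): e^(r·6.3) = 124000/31800 = 3.8994.
r·6.3 = ln(3.8994) = 1.3608, so r = 1.3608/6.3 = 0.216.

0.22 per hour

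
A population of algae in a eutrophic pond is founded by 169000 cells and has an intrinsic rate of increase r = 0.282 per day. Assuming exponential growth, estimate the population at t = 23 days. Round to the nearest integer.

110846176 cells

N(t) = N₀·e^(rt) = 169000 × e^(0.282×23) = 169000 × e^6.486.
e^6.486 ≈ 655.89, so N ≈ 169000 × 655.89 = 1.108462×10^8.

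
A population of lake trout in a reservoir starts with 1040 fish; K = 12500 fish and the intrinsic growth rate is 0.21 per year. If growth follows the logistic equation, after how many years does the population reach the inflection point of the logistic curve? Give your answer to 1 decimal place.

Logistic growth is fastest at N = K/2 = 6250.
A = (K − N₀)/N₀ = 11.019. Set K/(1 + A·e^(−rt)) = K/2 → A·e^(−rt) = 1.
e^(−0.21t) = 1/11.019 = 0.0907504, so t = ln(11.019)/0.21 = 2.3996/0.21 = 11.427.

11.4 years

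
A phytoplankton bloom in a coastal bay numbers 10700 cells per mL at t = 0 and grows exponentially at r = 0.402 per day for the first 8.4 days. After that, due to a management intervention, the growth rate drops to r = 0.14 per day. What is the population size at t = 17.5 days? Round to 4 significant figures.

1120000 cells per mL

Phase 1: N(8.4) = 10700·e^(0.402×8.4) = 10700·e^3.377 = 313263.
Phase 2 runs for 17.5 − 8.4 = 9.1 days at r = 0.14.
N(17.5) = 313263·e^(0.14×9.1) = 313263·e^1.274 = 1.119955×10^6.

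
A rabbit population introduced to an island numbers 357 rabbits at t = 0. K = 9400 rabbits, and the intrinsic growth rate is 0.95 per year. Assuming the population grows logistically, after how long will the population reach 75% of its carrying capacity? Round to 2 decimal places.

A = (K − N₀)/N₀ = (9400 − 357)/357 = 25.331.
Solve 9400/(1 + 25.331·e^(−0.95t)) = 7050: 1 + 25.331·e^(−0.95t) = 1.3333, so e^(−0.95t) = 0.0131593.
−0.95·t = ln(0.0131593) = -4.3306, so t = 4.3306/0.95 = 4.5586.

4.56 years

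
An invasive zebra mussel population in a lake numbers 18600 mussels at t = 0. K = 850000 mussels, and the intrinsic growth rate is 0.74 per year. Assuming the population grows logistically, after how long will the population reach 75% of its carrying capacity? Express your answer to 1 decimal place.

6.6 years

A = (K − N₀)/N₀ = (850000 − 18600)/18600 = 44.699.
Solve 850000/(1 + 44.699·e^(−0.74t)) = 637500: 1 + 44.699·e^(−0.74t) = 1.3333, so e^(−0.74t) = 0.0074573.
−0.74·t = ln(0.0074573) = -4.8986, so t = 4.8986/0.74 = 6.6197.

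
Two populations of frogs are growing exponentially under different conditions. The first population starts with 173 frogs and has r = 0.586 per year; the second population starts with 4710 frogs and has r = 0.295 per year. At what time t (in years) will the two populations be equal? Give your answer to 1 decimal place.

Set 173·e^(0.586t) = 4710·e^(0.295t).
e^((0.586 − 0.295)t) = 4710/173 → e^(0.291·t) = 27.225.
0.291·t = ln(27.225) = 3.3042, so t = 3.3042/0.291 = 11.354.

11.4 years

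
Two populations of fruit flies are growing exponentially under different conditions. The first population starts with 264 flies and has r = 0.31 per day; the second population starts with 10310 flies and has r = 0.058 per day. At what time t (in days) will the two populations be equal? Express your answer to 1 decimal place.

14.5 days

Set 264·e^(0.31t) = 10310·e^(0.058t).
e^((0.31 − 0.058)t) = 10310/264 → e^(0.252·t) = 39.053.
0.252·t = ln(39.053) = 3.6649, so t = 3.6649/0.252 = 14.543.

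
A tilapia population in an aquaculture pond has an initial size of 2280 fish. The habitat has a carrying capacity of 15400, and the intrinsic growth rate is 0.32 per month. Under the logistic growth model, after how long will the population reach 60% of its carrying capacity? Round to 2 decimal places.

6.74 months

A = (K − N₀)/N₀ = (15400 − 2280)/2280 = 5.7544.
Solve 15400/(1 + 5.7544·e^(−0.32t)) = 9240: 1 + 5.7544·e^(−0.32t) = 1.6667, so e^(−0.32t) = 0.115854.
−0.32·t = ln(0.115854) = -2.1554, so t = 2.1554/0.32 = 6.7357.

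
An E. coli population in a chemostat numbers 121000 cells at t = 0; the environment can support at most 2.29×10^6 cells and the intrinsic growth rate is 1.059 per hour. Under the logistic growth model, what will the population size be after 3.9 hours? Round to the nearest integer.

1777582 cells

A = (K − N₀)/N₀ = (2.29×10^6 − 121000)/121000 = 17.926.
N(t) = K/(1 + A·e^(−rt)) = 2.29×10^6/(1 + 17.926×e^(−1.059×3.9)).
e^(−4.13) = 0.016081; denominator = 1 + 17.926×0.016081 = 1.2883.
N = 2.29×10^6/1.2883 = 1.777582×10^6.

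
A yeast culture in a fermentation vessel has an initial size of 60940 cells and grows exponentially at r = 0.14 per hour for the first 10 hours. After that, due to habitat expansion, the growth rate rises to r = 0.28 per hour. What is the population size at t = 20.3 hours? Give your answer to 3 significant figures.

Phase 1: N(10) = 60940·e^(0.14×10) = 60940·e^1.4 = 247124.
Phase 2 runs for 20.3 − 10 = 10.3 hours at r = 0.28.
N(20.3) = 247124·e^(0.28×10.3) = 247124·e^2.884 = 4.419977×10^6.

4420000 cells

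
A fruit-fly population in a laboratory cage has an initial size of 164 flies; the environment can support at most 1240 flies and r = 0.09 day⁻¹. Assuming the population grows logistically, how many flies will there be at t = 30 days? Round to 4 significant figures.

860.6 flies

A = (K − N₀)/N₀ = (1240 − 164)/164 = 6.561.
N(t) = K/(1 + A·e^(−rt)) = 1240/(1 + 6.561×e^(−0.09×30)).
e^(−2.7) = 0.067206; denominator = 1 + 6.561×0.067206 = 1.4409.
N = 1240/1.4409 = 860.553.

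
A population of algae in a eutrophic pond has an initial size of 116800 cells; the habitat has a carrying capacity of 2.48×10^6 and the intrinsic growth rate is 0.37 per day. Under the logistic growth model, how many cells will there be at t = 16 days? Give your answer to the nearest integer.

A = (K − N₀)/N₀ = (2.48×10^6 − 116800)/116800 = 20.233.
N(t) = K/(1 + A·e^(−rt)) = 2.48×10^6/(1 + 20.233×e^(−0.37×16)).
e^(−5.92) = 0.0026852; denominator = 1 + 20.233×0.0026852 = 1.0543.
N = 2.48×10^6/1.0543 = 2.352206×10^6.

2352206 cells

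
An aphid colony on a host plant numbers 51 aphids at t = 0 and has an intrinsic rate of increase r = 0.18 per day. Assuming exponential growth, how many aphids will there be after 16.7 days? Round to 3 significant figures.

1030 aphids

N(t) = N₀·e^(rt) = 51 × e^(0.18×16.7) = 51 × e^3.006.
e^3.006 ≈ 20.206, so N ≈ 51 × 20.206 = 1030.53.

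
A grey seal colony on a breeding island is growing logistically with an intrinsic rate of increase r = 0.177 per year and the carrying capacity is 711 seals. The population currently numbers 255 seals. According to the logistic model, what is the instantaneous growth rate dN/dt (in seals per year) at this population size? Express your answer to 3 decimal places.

28.947 seals per year

dN/dt = rN(1 − N/K) = 0.177 × 255 × (1 − 255/711).
1 − 255/711 = 0.64135; dN/dt = 0.177 × 255 × 0.64135 = 28.947.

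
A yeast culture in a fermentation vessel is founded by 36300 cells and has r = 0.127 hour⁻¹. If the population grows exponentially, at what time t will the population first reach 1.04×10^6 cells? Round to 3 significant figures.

Set N₀·e^(rt) = 1.04×10^6: e^(0.127·t) = 1.04×10^6/36300 = 28.65.
0.127·t = ln(28.65) = 3.3552, so t = 3.3552/0.127 = 26.419.

26.4 hours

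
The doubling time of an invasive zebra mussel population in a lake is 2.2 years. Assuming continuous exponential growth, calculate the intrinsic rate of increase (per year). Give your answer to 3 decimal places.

r = ln(2)/t_d = 0.6931/2.2 = 0.31507.

0.315 per year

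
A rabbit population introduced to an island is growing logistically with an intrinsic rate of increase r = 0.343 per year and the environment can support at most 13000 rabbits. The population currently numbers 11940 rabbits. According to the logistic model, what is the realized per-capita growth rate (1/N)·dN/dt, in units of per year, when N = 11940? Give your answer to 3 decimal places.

0.028 per year

(1/N)·dN/dt = r(1 − N/K) = 0.343 × (1 − 11940/13000).
= 0.343 × 0.081538 = 0.027968.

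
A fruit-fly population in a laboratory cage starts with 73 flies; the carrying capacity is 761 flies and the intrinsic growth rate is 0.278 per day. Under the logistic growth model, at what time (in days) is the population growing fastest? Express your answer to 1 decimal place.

Logistic growth is fastest at N = K/2 = 380.5.
A = (K − N₀)/N₀ = 9.4247. Set K/(1 + A·e^(−rt)) = K/2 → A·e^(−rt) = 1.
e^(−0.278t) = 1/9.4247 = 0.106105, so t = ln(9.4247)/0.278 = 2.2433/0.278 = 8.0695.

8.1 days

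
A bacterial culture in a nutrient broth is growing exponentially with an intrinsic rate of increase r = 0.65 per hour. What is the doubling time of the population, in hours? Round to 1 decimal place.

Doubling time t_d = ln(2)/r = 0.6931/0.65 = 1.0664.

1.1 hours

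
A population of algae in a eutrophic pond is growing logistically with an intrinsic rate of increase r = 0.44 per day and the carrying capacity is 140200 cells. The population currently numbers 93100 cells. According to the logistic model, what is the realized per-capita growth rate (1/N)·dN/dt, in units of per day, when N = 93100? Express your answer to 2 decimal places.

(1/N)·dN/dt = r(1 − N/K) = 0.44 × (1 − 93100/140200).
= 0.44 × 0.33595 = 0.14782.

0.15 per day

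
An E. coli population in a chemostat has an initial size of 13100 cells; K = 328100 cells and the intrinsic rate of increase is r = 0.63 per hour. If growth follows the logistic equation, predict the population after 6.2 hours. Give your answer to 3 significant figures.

A = (K − N₀)/N₀ = (328100 − 13100)/13100 = 24.046.
N(t) = K/(1 + A·e^(−rt)) = 328100/(1 + 24.046×e^(−0.63×6.2)).
e^(−3.906) = 0.020121; denominator = 1 + 24.046×0.020121 = 1.4838.
N = 328100/1.4838 = 221118.

221000 cells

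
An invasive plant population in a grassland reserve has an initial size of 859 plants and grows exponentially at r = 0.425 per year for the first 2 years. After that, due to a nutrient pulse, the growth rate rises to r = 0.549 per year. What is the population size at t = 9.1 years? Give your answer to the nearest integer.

Phase 1: N(2) = 859·e^(0.425×2) = 859·e^0.85 = 2009.76.
Phase 2 runs for 9.1 − 2 = 7.1 years at r = 0.549.
N(9.1) = 2009.76·e^(0.549×7.1) = 2009.76·e^3.898 = 99078.6.

99079 plants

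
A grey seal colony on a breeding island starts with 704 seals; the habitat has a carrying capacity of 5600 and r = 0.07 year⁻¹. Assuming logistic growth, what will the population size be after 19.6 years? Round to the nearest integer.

2026 seals

A = (K − N₀)/N₀ = (5600 − 704)/704 = 6.9545.
N(t) = K/(1 + A·e^(−rt)) = 5600/(1 + 6.9545×e^(−0.07×19.6)).
e^(−1.372) = 0.2536; denominator = 1 + 6.9545×0.2536 = 2.7637.
N = 5600/2.7637 = 2026.29.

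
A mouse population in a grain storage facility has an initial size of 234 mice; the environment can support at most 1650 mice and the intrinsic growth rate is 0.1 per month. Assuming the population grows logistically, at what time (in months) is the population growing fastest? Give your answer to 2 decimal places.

18.00 months

Logistic growth is fastest at N = K/2 = 825.
A = (K − N₀)/N₀ = 6.0513. Set K/(1 + A·e^(−rt)) = K/2 → A·e^(−rt) = 1.
e^(−0.1t) = 1/6.0513 = 0.165254, so t = ln(6.0513)/0.1 = 1.8003/0.1 = 18.003.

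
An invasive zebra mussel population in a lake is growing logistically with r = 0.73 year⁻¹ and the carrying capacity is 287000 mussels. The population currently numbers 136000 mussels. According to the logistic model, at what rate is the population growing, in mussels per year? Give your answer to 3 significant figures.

52200 mussels per year

dN/dt = rN(1 − N/K) = 0.73 × 136000 × (1 − 136000/287000).
1 − 136000/287000 = 0.52613; dN/dt = 0.73 × 136000 × 0.52613 = 52234.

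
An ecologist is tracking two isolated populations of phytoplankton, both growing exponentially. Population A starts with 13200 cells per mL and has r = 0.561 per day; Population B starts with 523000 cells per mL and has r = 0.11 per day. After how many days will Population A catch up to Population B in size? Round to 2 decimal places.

8.16 days

Set 13200·e^(0.561t) = 523000·e^(0.11t).
e^((0.561 − 0.11)t) = 523000/13200 → e^(0.451·t) = 39.621.
0.451·t = ln(39.621) = 3.6794, so t = 3.6794/0.451 = 8.1582.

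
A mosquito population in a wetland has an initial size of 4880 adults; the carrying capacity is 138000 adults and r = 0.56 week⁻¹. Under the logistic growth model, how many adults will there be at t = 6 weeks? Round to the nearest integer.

70859 adults

A = (K − N₀)/N₀ = (138000 − 4880)/4880 = 27.279.
N(t) = K/(1 + A·e^(−rt)) = 138000/(1 + 27.279×e^(−0.56×6)).
e^(−3.36) = 0.034735; denominator = 1 + 27.279×0.034735 = 1.9475.
N = 138000/1.9475 = 70858.9.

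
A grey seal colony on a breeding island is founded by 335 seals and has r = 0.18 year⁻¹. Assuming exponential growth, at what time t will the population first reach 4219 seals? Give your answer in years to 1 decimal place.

14.1 years

Set N₀·e^(rt) = 4219: e^(0.18·t) = 4219/335 = 12.594.
0.18·t = ln(12.594) = 2.5332, so t = 2.5332/0.18 = 14.073.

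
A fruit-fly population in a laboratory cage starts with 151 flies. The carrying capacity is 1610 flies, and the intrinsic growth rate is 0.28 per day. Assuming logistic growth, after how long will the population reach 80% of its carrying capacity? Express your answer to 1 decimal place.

A = (K − N₀)/N₀ = (1610 − 151)/151 = 9.6623.
Solve 1610/(1 + 9.6623·e^(−0.28t)) = 1288: 1 + 9.6623·e^(−0.28t) = 1.25, so e^(−0.28t) = 0.0258739.
−0.28·t = ln(0.0258739) = -3.6545, so t = 3.6545/0.28 = 13.052.

13.1 days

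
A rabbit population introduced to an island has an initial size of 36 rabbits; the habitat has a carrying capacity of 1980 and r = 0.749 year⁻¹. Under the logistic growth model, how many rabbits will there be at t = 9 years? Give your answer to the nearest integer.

1861 rabbits

A = (K − N₀)/N₀ = (1980 − 36)/36 = 54.
N(t) = K/(1 + A·e^(−rt)) = 1980/(1 + 54×e^(−0.749×9)).
e^(−6.741) = 0.0011815; denominator = 1 + 54×0.0011815 = 1.0638.
N = 1980/1.0638 = 1861.25.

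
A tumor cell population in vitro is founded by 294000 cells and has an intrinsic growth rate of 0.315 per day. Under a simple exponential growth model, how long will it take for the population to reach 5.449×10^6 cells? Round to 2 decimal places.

9.27 days

Set N₀·e^(rt) = 5.449×10^6: e^(0.315·t) = 5.449×10^6/294000 = 18.534.
0.315·t = ln(18.534) = 2.9196, so t = 2.9196/0.315 = 9.2686.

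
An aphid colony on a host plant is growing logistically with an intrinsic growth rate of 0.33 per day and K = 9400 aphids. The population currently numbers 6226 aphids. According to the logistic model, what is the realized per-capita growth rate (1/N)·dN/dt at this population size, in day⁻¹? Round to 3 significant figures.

(1/N)·dN/dt = r(1 − N/K) = 0.33 × (1 − 6226/9400).
= 0.33 × 0.33766 = 0.11143.

0.111 per day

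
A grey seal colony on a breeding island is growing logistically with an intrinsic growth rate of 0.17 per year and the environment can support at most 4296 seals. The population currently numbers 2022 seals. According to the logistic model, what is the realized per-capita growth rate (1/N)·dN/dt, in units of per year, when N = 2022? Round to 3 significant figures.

0.0900 per year

(1/N)·dN/dt = r(1 − N/K) = 0.17 × (1 − 2022/4296).
= 0.17 × 0.52933 = 0.089986.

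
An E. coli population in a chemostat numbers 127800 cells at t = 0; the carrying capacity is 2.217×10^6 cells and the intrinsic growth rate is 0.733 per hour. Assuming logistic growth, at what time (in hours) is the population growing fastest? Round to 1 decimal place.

3.8 hours

Logistic growth is fastest at N = K/2 = 1.1085×10^6.
A = (K − N₀)/N₀ = 16.347. Set K/(1 + A·e^(−rt)) = K/2 → A·e^(−rt) = 1.
e^(−0.733t) = 1/16.347 = 0.0611717, so t = ln(16.347)/0.733 = 2.7941/0.733 = 3.8118.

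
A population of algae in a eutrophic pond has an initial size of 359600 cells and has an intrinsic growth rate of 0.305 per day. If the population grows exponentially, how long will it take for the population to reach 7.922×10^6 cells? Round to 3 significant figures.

Set N₀·e^(rt) = 7.922×10^6: e^(0.305·t) = 7.922×10^6/359600 = 22.03.
0.305·t = ln(22.03) = 3.0924, so t = 3.0924/0.305 = 10.139.

10.1 days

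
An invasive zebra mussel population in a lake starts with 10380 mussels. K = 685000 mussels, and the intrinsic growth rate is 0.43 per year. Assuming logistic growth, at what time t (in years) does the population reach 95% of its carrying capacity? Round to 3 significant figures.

16.6 years

A = (K − N₀)/N₀ = (685000 − 10380)/10380 = 64.992.
Solve 685000/(1 + 64.992·e^(−0.43t)) = 650750: 1 + 64.992·e^(−0.43t) = 1.0526, so e^(−0.43t) = 0.000809813.
−0.43·t = ln(0.000809813) = -7.1187, so t = 7.1187/0.43 = 16.555.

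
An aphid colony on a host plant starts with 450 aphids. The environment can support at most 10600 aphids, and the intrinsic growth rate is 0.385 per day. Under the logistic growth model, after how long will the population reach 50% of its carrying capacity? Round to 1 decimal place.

8.1 days

A = (K − N₀)/N₀ = (10600 − 450)/450 = 22.556.
Solve 10600/(1 + 22.556·e^(−0.385t)) = 5300: 1 + 22.556·e^(−0.385t) = 2, so e^(−0.385t) = 0.044335.
−0.385·t = ln(0.044335) = -3.116, so t = 3.116/0.385 = 8.0935.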